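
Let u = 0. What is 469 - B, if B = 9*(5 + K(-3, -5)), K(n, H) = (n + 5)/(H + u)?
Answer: 2138/5 ≈ 427.60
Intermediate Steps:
K(n, H) = (5 + n)/H (K(n, H) = (n + 5)/(H + 0) = (5 + n)/H)
B = 207/5 (B = 9*(5 + (5 - 3)/(-5)) = 9*(5 - ⅕*2) = 9*(5 - ⅖) = 9*(23/5) = 207/5 ≈ 41.400)
469 - B = 469 - 1*207/5 = 469 - 207/5 = 2138/5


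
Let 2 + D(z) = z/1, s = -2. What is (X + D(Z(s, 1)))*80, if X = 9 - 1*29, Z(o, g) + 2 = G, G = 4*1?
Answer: -1600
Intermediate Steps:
G = 4
Z(o, g) = 2 (Z(o, g) = -2 + 4 = 2)
D(z) = -2 + z (D(z) = -2 + z/1 = -2 + z*1 = -2 + z)
X = -20 (X = 9 - 29 = -20)
(X + D(Z(s, 1)))*80 = (-20 + (-2 + 2))*80 = (-20 + 0)*80 = -20*80 = -1600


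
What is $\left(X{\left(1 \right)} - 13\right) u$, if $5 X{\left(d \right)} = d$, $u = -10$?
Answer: $128$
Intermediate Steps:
$X{\left(d \right)} = \frac{d}{5}$
$\left(X{\left(1 \right)} - 13\right) u = \left(\frac{1}{5} \cdot 1 - 13\right) \left(-10\right) = \left(\frac{1}{5} - 13\right) \left(-10\right) = \left(- \frac{64}{5}\right) \left(-10\right) = 128$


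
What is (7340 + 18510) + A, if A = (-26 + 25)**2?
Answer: 25851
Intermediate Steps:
A = 1 (A = (-1)**2 = 1)
(7340 + 18510) + A = (7340 + 18510) + 1 = 25850 + 1 = 25851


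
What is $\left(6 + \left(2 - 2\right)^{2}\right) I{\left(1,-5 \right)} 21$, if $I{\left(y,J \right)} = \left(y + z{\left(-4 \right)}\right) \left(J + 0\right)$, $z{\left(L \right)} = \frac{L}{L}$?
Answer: $-1260$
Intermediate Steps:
$z{\left(L \right)} = 1$
$I{\left(y,J \right)} = J \left(1 + y\right)$ ($I{\left(y,J \right)} = \left(y + 1\right) \left(J + 0\right) = \left(1 + y\right) J = J \left(1 + y\right)$)
$\left(6 + \left(2 - 2\right)^{2}\right) I{\left(1,-5 \right)} 21 = \left(6 + \left(2 - 2\right)^{2}\right) \left(- 5 \left(1 + 1\right)\right) 21 = \left(6 + 0^{2}\right) \left(\left(-5\right) 2\right) 21 = \left(6 + 0\right) \left(-10\right) 21 = 6 \left(-10\right) 21 = \left(-60\right) 21 = -1260$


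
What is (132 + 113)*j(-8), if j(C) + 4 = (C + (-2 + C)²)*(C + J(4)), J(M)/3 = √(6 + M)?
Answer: -181300 + 67620*√10 ≈ 32533.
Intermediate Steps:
J(M) = 3*√(6 + M)
j(C) = -4 + (C + (-2 + C)²)*(C + 3*√10) (j(C) = -4 + (C + (-2 + C)²)*(C + 3*√(6 + 4)) = -4 + (C + (-2 + C)²)*(C + 3*√10))
(132 + 113)*j(-8) = (132 + 113)*(-4 + (-8)² - 8*(-2 - 8)² + 3*(-8)*√10 + 3*√10*(-2 - 8)²) = 245*(-4 + 64 - 8*(-10)² - 24*√10 + 3*√10*(-10)²) = 245*(-4 + 64 - 8*100 - 24*√10 + 3*√10*100) = 245*(-4 + 64 - 800 - 24*√10 + 300*√10) = 245*(-740 + 276*√10) = -181300 + 67620*√10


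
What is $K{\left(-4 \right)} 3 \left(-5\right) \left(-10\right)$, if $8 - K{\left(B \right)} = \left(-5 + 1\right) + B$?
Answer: $2400$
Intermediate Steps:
$K{\left(B \right)} = 12 - B$ ($K{\left(B \right)} = 8 - \left(\left(-5 + 1\right) + B\right) = 8 - \left(-4 + B\right) = 12 - B$)
$K{\left(-4 \right)} 3 \left(-5\right) \left(-10\right) = \left(12 - -4\right) 3 \left(-5\right) \left(-10\right) = \left(12 + 4\right) 3 \left(-5\right) \left(-10\right) = 16 \cdot 3 \left(-5\right) \left(-10\right) = 48 \left(-5\right) \left(-10\right) = \left(-240\right) \left(-10\right) = 2400$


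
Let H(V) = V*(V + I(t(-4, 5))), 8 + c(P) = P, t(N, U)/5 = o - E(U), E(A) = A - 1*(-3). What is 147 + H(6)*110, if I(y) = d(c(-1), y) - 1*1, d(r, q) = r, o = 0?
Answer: -2493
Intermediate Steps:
E(A) = 3 + A (E(A) = A + 3 = 3 + A)
t(N, U) = -15 - 5*U (t(N, U) = 5*(0 - (3 + U)) = 5*(0 + (-3 - U)) = 5*(-3 - U) = -15 - 5*U)
c(P) = -8 + P
I(y) = -10 (I(y) = (-8 - 1) - 1*1 = -9 - 1 = -10)
H(V) = V*(-10 + V) (H(V) = V*(V - 10) = V*(-10 + V))
147 + H(6)*110 = 147 + (6*(-10 + 6))*110 = 147 + (6*(-4))*110 = 147 - 24*110 = 147 - 2640 = -2493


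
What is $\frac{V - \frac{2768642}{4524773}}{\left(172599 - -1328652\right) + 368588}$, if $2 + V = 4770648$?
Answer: $\frac{21586087444716}{8460597021547} \approx 2.5514$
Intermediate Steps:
$V = 4770646$ ($V = -2 + 4770648 = 4770646$)
$\frac{V - \frac{2768642}{4524773}}{\left(172599 - -1328652\right) + 368588} = \frac{4770646 - \frac{2768642}{4524773}}{\left(172599 - -1328652\right) + 368588} = \frac{4770646 - \frac{2768642}{4524773}}{\left(172599 + 1328652\right) + 368588} = \frac{4770646 - \frac{2768642}{4524773}}{1501251 + 368588} = \frac{21586087444716}{4524773 \cdot 1869839} = \frac{21586087444716}{4524773} \cdot \frac{1}{1869839} = \frac{21586087444716}{8460597021547}$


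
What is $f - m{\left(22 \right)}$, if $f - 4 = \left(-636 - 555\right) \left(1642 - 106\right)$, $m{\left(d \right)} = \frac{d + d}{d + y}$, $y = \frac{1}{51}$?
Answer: $- \frac{2054387000}{1123} \approx -1.8294 \cdot 10^{6}$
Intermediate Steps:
$y = \frac{1}{51} \approx 0.019608$
$m{\left(d \right)} = \frac{2 d}{\frac{1}{51} + d}$ ($m{\left(d \right)} = \frac{d + d}{d + \frac{1}{51}} = \frac{2 d}{\frac{1}{51} + d}$)
$f = -1829372$ ($f = 4 + \left(-636 - 555\right) \left(1642 - 106\right) = 4 - 1829376 = -1829372$)
$f - m{\left(22 \right)} = -1829372 - 102 \cdot 22 \frac{1}{1 + 51 \cdot 22} = -1829372 - 102 \cdot 22 \frac{1}{1 + 1122} = -1829372 - 102 \cdot 22 \cdot \frac{1}{1123} = -1829372 - \frac{2244}{1123} = - \frac{2054387000}{1123}$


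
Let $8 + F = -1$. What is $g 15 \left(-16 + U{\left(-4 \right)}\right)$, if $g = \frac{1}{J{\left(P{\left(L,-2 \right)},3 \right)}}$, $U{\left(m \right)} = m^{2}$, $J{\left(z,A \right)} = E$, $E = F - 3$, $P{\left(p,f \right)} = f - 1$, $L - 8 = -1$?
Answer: $0$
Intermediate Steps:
$F = -9$ ($F = -8 - 1 = -9$)
$L = 7$ ($L = 8 - 1 = 7$)
$P{\left(p,f \right)} = -1 + f$
$E = -12$ ($E = -9 - 3 = -12$)
$J{\left(z,A \right)} = -12$
$g = - \frac{1}{12}$ ($g = \frac{1}{-12} = - \frac{1}{12} \approx -0.083333$)
$g 15 \left(-16 + U{\left(-4 \right)}\right) = - \frac{15 \left(-16 + \left(-4\right)^{2}\right)}{12} = - \frac{15 \left(-16 + 16\right)}{12} = - \frac{15 \cdot 0}{12} = \left(- \frac{1}{12}\right) 0 = 0$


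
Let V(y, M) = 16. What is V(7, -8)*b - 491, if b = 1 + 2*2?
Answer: -411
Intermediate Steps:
b = 5 (b = 1 + 4 = 5)
V(7, -8)*b - 491 = 16*5 - 491 = 80 - 491 = -411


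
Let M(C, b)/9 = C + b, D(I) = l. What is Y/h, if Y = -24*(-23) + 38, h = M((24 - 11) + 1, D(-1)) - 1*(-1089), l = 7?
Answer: 295/639 ≈ 0.46166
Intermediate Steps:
D(I) = 7
M(C, b) = 9*C + 9*b (M(C, b) = 9*(C + b) = 9*C + 9*b)
h = 1278 (h = (9*((24 - 11) + 1) + 9*7) - 1*(-1089) = (9*(13 + 1) + 63) + 1089 = (9*14 + 63) + 1089 = (126 + 63) + 1089 = 189 + 1089 = 1278)
Y = 590 (Y = 552 + 38 = 590)
Y/h = 590/1278 = 590*(1/1278) = 295/639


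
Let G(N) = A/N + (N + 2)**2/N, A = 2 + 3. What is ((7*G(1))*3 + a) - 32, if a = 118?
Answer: 380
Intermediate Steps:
A = 5
G(N) = 5/N + (2 + N)**2/N (G(N) = 5/N + (N + 2)**2/N = 5/N + (2 + N)**2/N)
((7*G(1))*3 + a) - 32 = ((7*((5 + (2 + 1)**2)/1))*3 + 118) - 32 = ((7*(1*(5 + 3**2)))*3 + 118) - 32 = ((7*(1*(5 + 9)))*3 + 118) - 32 = ((7*(1*14))*3 + 118) - 32 = ((7*14)*3 + 118) - 32 = (98*3 + 118) - 32 = (294 + 118) - 32 = 412 - 32 = 380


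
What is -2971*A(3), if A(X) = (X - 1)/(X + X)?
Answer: -2971/3 ≈ -990.33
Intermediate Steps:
A(X) = (-1 + X)/(2*X) (A(X) = (-1 + X)/((2*X)) = (-1 + X)*(1/(2*X)) = (-1 + X)/(2*X))
-2971*A(3) = -2971*(-1 + 3)/(2*3) = -2971*2/(2*3) = -2971*⅓ = -2971/3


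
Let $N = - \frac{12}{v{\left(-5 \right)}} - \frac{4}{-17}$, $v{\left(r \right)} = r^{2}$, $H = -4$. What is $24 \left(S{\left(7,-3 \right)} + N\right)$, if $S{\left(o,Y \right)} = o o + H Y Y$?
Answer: $\frac{130104}{425} \approx 306.13$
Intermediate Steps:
$S{\left(o,Y \right)} = o^{2} - 4 Y^{2}$ ($S{\left(o,Y \right)} = o o + - 4 Y Y = o^{2} - 4 Y^{2}$)
$N = - \frac{104}{425}$ ($N = - \frac{12}{\left(-5\right)^{2}} - \frac{4}{-17} = - \frac{12}{25} - - \frac{4}{17} = \left(-12\right) \frac{1}{25} + \frac{4}{17} = - \frac{12}{25} + \frac{4}{17} = - \frac{104}{425} \approx -0.24471$)
$24 \left(S{\left(7,-3 \right)} + N\right) = 24 \left(\left(7^{2} - 4 \left(-3\right)^{2}\right) - \frac{104}{425}\right) = 24 \left(\left(49 - 36\right) - \frac{104}{425}\right) = 24 \left(13 - \frac{104}{425}\right) = 24 \cdot \frac{5421}{425} = \frac{130104}{425}$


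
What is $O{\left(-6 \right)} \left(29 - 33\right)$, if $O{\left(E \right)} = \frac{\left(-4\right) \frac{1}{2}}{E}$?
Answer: $- \frac{4}{3} \approx -1.3333$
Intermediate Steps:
$O{\left(E \right)} = - \frac{2}{E}$ ($O{\left(E \right)} = \frac{\left(-4\right) \frac{1}{2}}{E} = - \frac{2}{E}$)
$O{\left(-6 \right)} \left(29 - 33\right) = - \frac{2}{-6} \left(29 - 33\right) = \left(-2\right) \left(- \frac{1}{6}\right) \left(-4\right) = \frac{1}{3} \left(-4\right) = - \frac{4}{3}$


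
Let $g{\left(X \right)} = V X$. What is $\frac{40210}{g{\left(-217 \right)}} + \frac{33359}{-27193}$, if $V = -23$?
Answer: $\frac{926935761}{135720263} \approx 6.8298$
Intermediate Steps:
$g{\left(X \right)} = - 23 X$
$\frac{40210}{g{\left(-217 \right)}} + \frac{33359}{-27193} = \frac{40210}{\left(-23\right) \left(-217\right)} + \frac{33359}{-27193} = \frac{40210}{4991} + 33359 \left(- \frac{1}{27193}\right) = 40210 \cdot \frac{1}{4991} - \frac{33359}{27193} = \frac{40210}{4991} - \frac{33359}{27193} = \frac{926935761}{135720263}$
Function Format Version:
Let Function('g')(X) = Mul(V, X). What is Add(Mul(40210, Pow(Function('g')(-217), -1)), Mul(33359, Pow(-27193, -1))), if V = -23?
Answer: Rational(926935761, 135720263) ≈ 6.8298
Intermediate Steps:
Function('g')(X) = Mul(-23, X)
Add(Mul(40210, Pow(Function('g')(-217), -1)), Mul(33359, Pow(-27193, -1))) = Add(Mul(40210, Pow(Mul(-23, -217), -1)), Mul(33359, Pow(-27193, -1))) = Add(Mul(40210, Pow(4991, -1)), Mul(33359, Rational(-1, 27193))) = Add(Mul(40210, Rational(1, 4991)), Rational(-33359, 27193)) = Add(Rational(40210, 4991), Rational(-33359, 27193)) = Rational(926935761, 135720263)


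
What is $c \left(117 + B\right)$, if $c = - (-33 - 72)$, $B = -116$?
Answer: $105$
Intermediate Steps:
$c = 105$ ($c = - (-33 - 72) = \left(-1\right) \left(-105\right) = 105$)
$c \left(117 + B\right) = 105 \left(117 - 116\right) = 105 \cdot 1 = 105$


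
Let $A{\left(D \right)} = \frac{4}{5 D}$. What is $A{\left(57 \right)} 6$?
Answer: $\frac{8}{95} \approx 0.084211$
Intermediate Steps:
$A{\left(D \right)} = \frac{4}{5 D}$ ($A{\left(D \right)} = 4 \frac{1}{5 D} = \frac{4}{5 D}$)
$A{\left(57 \right)} 6 = \frac{4}{5 \cdot 57} \cdot 6 = \frac{4}{5} \cdot \frac{1}{57} \cdot 6 = \frac{4}{285} \cdot 6 = \frac{8}{95}$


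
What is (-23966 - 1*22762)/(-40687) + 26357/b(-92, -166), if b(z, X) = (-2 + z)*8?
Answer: -1037247803/30596624 ≈ -33.901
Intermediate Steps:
b(z, X) = -16 + 8*z
(-23966 - 1*22762)/(-40687) + 26357/b(-92, -166) = (-23966 - 1*22762)/(-40687) + 26357/(-16 + 8*(-92)) = (-23966 - 22762)*(-1/40687) + 26357/(-16 - 736) = -46728*(-1/40687) + 26357/(-752) = 46728/40687 + 26357*(-1/752) = 46728/40687 - 26357/752 = -1037247803/30596624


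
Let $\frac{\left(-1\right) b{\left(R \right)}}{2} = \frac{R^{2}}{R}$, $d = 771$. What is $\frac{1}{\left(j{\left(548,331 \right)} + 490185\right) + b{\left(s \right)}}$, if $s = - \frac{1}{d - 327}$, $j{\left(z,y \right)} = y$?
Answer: $\frac{222}{108894553} \approx 2.0387 \cdot 10^{-6}$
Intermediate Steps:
$s = - \frac{1}{444}$ ($s = - \frac{1}{771 - 327} = - \frac{1}{444} \approx -0.0022523$)
$b{\left(R \right)} = - 2 R$ ($b{\left(R \right)} = - 2 \frac{R^{2}}{R} = - 2 R$)
$\frac{1}{\left(j{\left(548,331 \right)} + 490185\right) + b{\left(s \right)}} = \frac{1}{\left(331 + 490185\right) - - \frac{1}{222}} = \frac{1}{490516 + \frac{1}{222}} = \frac{1}{\frac{108894553}{222}} = \frac{222}{108894553}$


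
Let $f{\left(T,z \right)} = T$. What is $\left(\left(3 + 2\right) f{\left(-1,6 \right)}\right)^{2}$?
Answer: $25$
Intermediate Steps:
$\left(\left(3 + 2\right) f{\left(-1,6 \right)}\right)^{2} = \left(\left(3 + 2\right) \left(-1\right)\right)^{2} = \left(5 \left(-1\right)\right)^{2} = \left(-5\right)^{2} = 25$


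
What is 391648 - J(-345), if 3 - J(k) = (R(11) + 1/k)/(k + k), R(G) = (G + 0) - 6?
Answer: 46615545263/119025 ≈ 3.9165e+5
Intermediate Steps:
R(G) = -6 + G (R(G) = G - 6 = -6 + G)
J(k) = 3 - (5 + 1/k)/(2*k) (J(k) = 3 - ((-6 + 11) + 1/k)/(k + k) = 3 - (5 + 1/k)/(2*k))
391648 - J(-345) = 391648 - (3 - 5/2/(-345) - ½/(-345)²) = 391648 - (3 - 5/2*(-1/345) - ½*1/119025) = 391648 - (3 + 1/138 - 1/238050) = 391648 - 1*357937/119025 = 391648 - 357937/119025 = 46615545263/119025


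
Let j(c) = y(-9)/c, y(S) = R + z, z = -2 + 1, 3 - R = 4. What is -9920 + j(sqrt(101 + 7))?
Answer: -9920 - sqrt(3)/9 ≈ -9920.2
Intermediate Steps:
R = -1 (R = 3 - 1*4 = 3 - 4 = -1)
z = -1
y(S) = -2 (y(S) = -1 - 1 = -2)
j(c) = -2/c
-9920 + j(sqrt(101 + 7)) = -9920 - 2/sqrt(101 + 7) = -9920 - 2*sqrt(3)/18 = -9920 - sqrt(3)/9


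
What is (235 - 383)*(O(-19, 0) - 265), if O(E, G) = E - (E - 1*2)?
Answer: 38924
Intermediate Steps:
O(E, G) = 2 (O(E, G) = E - (E - 2) = E - (-2 + E) = E + (2 - E) = 2)
(235 - 383)*(O(-19, 0) - 265) = (235 - 383)*(2 - 265) = -148*(-263) = 38924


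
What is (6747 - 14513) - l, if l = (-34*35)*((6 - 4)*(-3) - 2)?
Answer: -17286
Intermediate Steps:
l = 9520 (l = -1190*(2*(-3) - 2) = -1190*(-6 - 2) = -1190*(-8) = 9520)
(6747 - 14513) - l = (6747 - 14513) - 1*9520 = -7766 - 9520 = -17286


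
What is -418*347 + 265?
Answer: -144781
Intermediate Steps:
-418*347 + 265 = -145046 + 265 = -144781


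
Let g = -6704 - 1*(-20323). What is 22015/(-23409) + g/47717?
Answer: -43040152/65706309 ≈ -0.65504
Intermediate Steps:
g = 13619 (g = -6704 + 20323 = 13619)
22015/(-23409) + g/47717 = 22015/(-23409) + 13619/47717 = 22015*(-1/23409) + 13619*(1/47717) = -1295/1377 + 13619/47717 = -43040152/65706309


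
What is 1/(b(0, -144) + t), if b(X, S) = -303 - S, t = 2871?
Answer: 1/2712 ≈ 0.00036873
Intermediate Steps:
1/(b(0, -144) + t) = 1/((-303 - 1*(-144)) + 2871) = 1/((-303 + 144) + 2871) = 1/(-159 + 2871) = 1/2712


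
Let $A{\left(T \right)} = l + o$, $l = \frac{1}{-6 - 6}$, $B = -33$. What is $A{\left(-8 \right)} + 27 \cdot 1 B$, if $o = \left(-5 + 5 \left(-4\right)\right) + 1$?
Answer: $- \frac{10981}{12} \approx -915.08$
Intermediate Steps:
$o = -24$ ($o = \left(-5 - 20\right) + 1 = -25 + 1 = -24$)
$l = - \frac{1}{12}$ ($l = \frac{1}{-12} = - \frac{1}{12} \approx -0.083333$)
$A{\left(T \right)} = - \frac{289}{12}$ ($A{\left(T \right)} = - \frac{1}{12} - 24 = - \frac{289}{12}$)
$A{\left(-8 \right)} + 27 \cdot 1 B = - \frac{289}{12} + 27 \cdot 1 \left(-33\right) = - \frac{289}{12} + 27 \left(-33\right) = - \frac{289}{12} - 891 = - \frac{10981}{12}$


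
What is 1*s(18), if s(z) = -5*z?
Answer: -90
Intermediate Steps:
1*s(18) = 1*(-5*18) = 1*(-90) = -90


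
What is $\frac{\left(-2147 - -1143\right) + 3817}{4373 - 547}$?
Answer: $\frac{2813}{3826} \approx 0.73523$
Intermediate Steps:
$\frac{\left(-2147 - -1143\right) + 3817}{4373 - 547} = \frac{\left(-2147 + 1143\right) + 3817}{3826} = \left(-1004 + 3817\right) \frac{1}{3826} = 2813 \cdot \frac{1}{3826} = \frac{2813}{3826}$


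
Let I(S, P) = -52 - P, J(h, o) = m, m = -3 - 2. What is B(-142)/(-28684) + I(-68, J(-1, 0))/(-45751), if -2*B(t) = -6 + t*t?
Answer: 462472477/1312321684 ≈ 0.35241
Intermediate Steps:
m = -5
J(h, o) = -5
B(t) = 3 - t²/2 (B(t) = -(-6 + t*t)/2 = -(-6 + t²)/2 = 3 - t²/2)
B(-142)/(-28684) + I(-68, J(-1, 0))/(-45751) = (3 - ½*(-142)²)/(-28684) + (-52 - 1*(-5))/(-45751) = (3 - ½*20164)*(-1/28684) + (-52 + 5)*(-1/45751) = (3 - 10082)*(-1/28684) - 47*(-1/45751) = -10079*(-1/28684) + 47/45751 = 10079/28684 + 47/45751 = 462472477/1312321684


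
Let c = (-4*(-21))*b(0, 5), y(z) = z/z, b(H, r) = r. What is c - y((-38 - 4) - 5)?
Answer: 419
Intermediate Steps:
y(z) = 1
c = 420 (c = -4*(-21)*5 = 84*5 = 420)
c - y((-38 - 4) - 5) = 420 - 1*1 = 420 - 1 = 419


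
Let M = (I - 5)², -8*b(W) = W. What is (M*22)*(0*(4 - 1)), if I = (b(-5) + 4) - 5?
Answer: 0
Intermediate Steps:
b(W) = -W/8
I = -3/8 (I = (-⅛*(-5) + 4) - 5 = (5/8 + 4) - 5 = 37/8 - 5 = -3/8 ≈ -0.37500)
M = 1849/64 (M = (-3/8 - 5)² = (-43/8)² = 1849/64 ≈ 28.891)
(M*22)*(0*(4 - 1)) = ((1849/64)*22)*(0*(4 - 1)) = 20339*(0*3)/32 = (20339/32)*0 = 0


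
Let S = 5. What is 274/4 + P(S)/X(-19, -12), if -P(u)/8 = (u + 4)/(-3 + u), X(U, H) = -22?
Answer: 1543/22 ≈ 70.136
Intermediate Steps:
P(u) = -8*(4 + u)/(-3 + u) (P(u) = -8*(u + 4)/(-3 + u) = -8*(4 + u)/(-3 + u))
274/4 + P(S)/X(-19, -12) = 274/4 + (8*(-4 - 1*5)/(-3 + 5))/(-22) = 274*(¼) + (8*(-4 - 5)/2)*(-1/22) = 137/2 + (8*(½)*(-9))*(-1/22) = 137/2 - 36*(-1/22) = 137/2 + 18/11 = 1543/22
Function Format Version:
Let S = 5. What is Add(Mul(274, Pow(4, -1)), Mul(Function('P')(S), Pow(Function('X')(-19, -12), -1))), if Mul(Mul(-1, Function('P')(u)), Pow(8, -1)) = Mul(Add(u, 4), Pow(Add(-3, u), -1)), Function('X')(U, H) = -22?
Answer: Rational(1543, 22) ≈ 70.136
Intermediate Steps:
Function('P')(u) = Mul(-8, Pow(Add(-3, u), -1), Add(4, u)) (Function('P')(u) = Mul(-8, Mul(Add(u, 4), Pow(Add(-3, u), -1))) = Mul(-8, Mul(Add(4, u), Pow(Add(-3, u), -1))) = Mul(-8, Mul(Pow(Add(-3, u), -1), Add(4, u))) = Mul(-8, Pow(Add(-3, u), -1), Add(4, u)))
Add(Mul(274, Pow(4, -1)), Mul(Function('P')(S), Pow(Function('X')(-19, -12), -1))) = Add(Mul(274, Pow(4, -1)), Mul(Mul(8, Pow(Add(-3, 5), -1), Add(-4, Mul(-1, 5))), Pow(-22, -1))) = Add(Mul(274, Rational(1, 4)), Mul(Mul(8, Pow(2, -1), Add(-4, -5)), Rational(-1, 22))) = Add(Rational(137, 2), Mul(Mul(8, Rational(1, 2), -9), Rational(-1, 22))) = Add(Rational(137, 2), Mul(-36, Rational(-1, 22))) = Add(Rational(137, 2), Rational(18, 11)) = Rational(1543, 22)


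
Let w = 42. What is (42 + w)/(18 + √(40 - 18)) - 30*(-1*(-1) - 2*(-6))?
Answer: -58134/151 - 42*√22/151 ≈ -386.30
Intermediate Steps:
(42 + w)/(18 + √(40 - 18)) - 30*(-1*(-1) - 2*(-6)) = (42 + 42)/(18 + √(40 - 18)) - 30*(-1*(-1) - 2*(-6)) = 84/(18 + √22) - 30*(1 + 12) = 84/(18 + √22) - 30*13 = 84/(18 + √22) - 390 = -390 + 84/(18 + √22)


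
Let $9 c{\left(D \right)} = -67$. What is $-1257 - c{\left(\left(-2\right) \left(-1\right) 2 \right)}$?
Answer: $- \frac{11246}{9} \approx -1249.6$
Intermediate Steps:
$c{\left(D \right)} = - \frac{67}{9}$ ($c{\left(D \right)} = \frac{1}{9} \left(-67\right) = - \frac{67}{9}$)
$-1257 - c{\left(\left(-2\right) \left(-1\right) 2 \right)} = -1257 - - \frac{67}{9} = -1257 + \frac{67}{9} = - \frac{11246}{9}$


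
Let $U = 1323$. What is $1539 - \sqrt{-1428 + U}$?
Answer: $1539 - i \sqrt{105} \approx 1539.0 - 10.247 i$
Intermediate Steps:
$1539 - \sqrt{-1428 + U} = 1539 - \sqrt{-1428 + 1323} = 1539 - \sqrt{-105} = 1539 - i \sqrt{105}$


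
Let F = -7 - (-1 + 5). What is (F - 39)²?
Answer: 2500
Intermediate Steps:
F = -11 (F = -7 - 1*4 = -7 - 4 = -11)
(F - 39)² = (-11 - 39)² = (-50)² = 2500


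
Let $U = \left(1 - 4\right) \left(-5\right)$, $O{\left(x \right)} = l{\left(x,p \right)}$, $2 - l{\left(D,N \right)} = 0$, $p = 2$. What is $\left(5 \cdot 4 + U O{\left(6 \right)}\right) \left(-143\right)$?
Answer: $-7150$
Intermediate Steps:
$l{\left(D,N \right)} = 2$ ($l{\left(D,N \right)} = 2 - 0 = 2 + 0 = 2$)
$O{\left(x \right)} = 2$
$U = 15$ ($U = \left(-3\right) \left(-5\right) = 15$)
$\left(5 \cdot 4 + U O{\left(6 \right)}\right) \left(-143\right) = \left(5 \cdot 4 + 15 \cdot 2\right) \left(-143\right) = \left(20 + 30\right) \left(-143\right) = 50 \left(-143\right) = -7150$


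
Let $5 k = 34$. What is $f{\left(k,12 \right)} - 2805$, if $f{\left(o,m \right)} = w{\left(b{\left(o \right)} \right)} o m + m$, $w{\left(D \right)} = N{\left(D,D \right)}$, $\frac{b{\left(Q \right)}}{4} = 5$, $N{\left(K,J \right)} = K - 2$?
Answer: $- \frac{6621}{5} \approx -1324.2$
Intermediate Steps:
$k = \frac{34}{5}$ ($k = \frac{1}{5} \cdot 34 = \frac{34}{5} \approx 6.8$)
$N{\left(K,J \right)} = -2 + K$
$b{\left(Q \right)} = 20$ ($b{\left(Q \right)} = 4 \cdot 5 = 20$)
$w{\left(D \right)} = -2 + D$
$f{\left(o,m \right)} = m + 18 m o$ ($f{\left(o,m \right)} = \left(-2 + 20\right) o m + m = 18 o m + m = 18 m o + m = m + 18 m o$)
$f{\left(k,12 \right)} - 2805 = 12 \left(1 + 18 \cdot \frac{34}{5}\right) - 2805 = 12 \left(1 + \frac{612}{5}\right) - 2805 = 12 \cdot \frac{617}{5} - 2805 = \frac{7404}{5} - 2805 = - \frac{6621}{5}$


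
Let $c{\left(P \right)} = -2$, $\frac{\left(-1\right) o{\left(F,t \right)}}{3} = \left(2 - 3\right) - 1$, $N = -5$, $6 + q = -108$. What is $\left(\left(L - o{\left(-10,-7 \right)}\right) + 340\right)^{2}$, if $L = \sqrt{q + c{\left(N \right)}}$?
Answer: $111440 + 1336 i \sqrt{29} \approx 1.1144 \cdot 10^{5} + 7194.6 i$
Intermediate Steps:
$q = -114$ ($q = -6 - 108 = -114$)
$o{\left(F,t \right)} = 6$ ($o{\left(F,t \right)} = - 3 \left(\left(2 - 3\right) - 1\right) = - 3 \left(-1 - 1\right) = \left(-3\right) \left(-2\right) = 6$)
$L = 2 i \sqrt{29}$ ($L = \sqrt{-114 - 2} = \sqrt{-116} = 2 i \sqrt{29} \approx 10.77 i$)
$\left(\left(L - o{\left(-10,-7 \right)}\right) + 340\right)^{2} = \left(\left(2 i \sqrt{29} - 6\right) + 340\right)^{2} = \left(\left(-6 + 2 i \sqrt{29}\right) + 340\right)^{2} = \left(334 + 2 i \sqrt{29}\right)^{2}$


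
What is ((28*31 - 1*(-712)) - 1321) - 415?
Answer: -156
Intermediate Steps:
((28*31 - 1*(-712)) - 1321) - 415 = ((868 + 712) - 1321) - 415 = (1580 - 1321) - 415 = 259 - 415 = -156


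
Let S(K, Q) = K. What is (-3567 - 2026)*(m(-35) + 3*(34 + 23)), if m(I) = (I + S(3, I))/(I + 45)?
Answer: -4692527/5 ≈ -9.3851e+5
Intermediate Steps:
m(I) = (3 + I)/(45 + I) (m(I) = (I + 3)/(I + 45) = (3 + I)/(45 + I))
(-3567 - 2026)*(m(-35) + 3*(34 + 23)) = (-3567 - 2026)*((3 - 35)/(45 - 35) + 3*(34 + 23)) = -5593*(-32/10 + 3*57) = -5593*((1/10)*(-32) + 171) = -5593*(-16/5 + 171) = -5593*839/5 = -4692527/5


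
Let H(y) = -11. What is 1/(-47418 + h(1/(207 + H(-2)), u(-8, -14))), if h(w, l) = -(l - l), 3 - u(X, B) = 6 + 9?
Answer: -1/47418 ≈ -2.1089e-5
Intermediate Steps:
u(X, B) = -12 (u(X, B) = 3 - (6 + 9) = 3 - 1*15 = 3 - 15 = -12)
h(w, l) = 0 (h(w, l) = -1*0 = 0)
1/(-47418 + h(1/(207 + H(-2)), u(-8, -14))) = 1/(-47418 + 0) = 1/(-47418) = -1/47418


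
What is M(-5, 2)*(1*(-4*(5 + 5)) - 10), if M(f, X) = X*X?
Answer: -200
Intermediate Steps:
M(f, X) = X²
M(-5, 2)*(1*(-4*(5 + 5)) - 10) = 2²*(1*(-4*(5 + 5)) - 10) = 4*(1*(-4*10) - 10) = 4*(1*(-40) - 10) = 4*(-40 - 10) = 4*(-50) = -200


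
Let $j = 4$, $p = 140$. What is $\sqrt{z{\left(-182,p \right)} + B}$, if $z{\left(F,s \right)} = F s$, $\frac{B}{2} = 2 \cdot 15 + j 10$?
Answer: $2 i \sqrt{6335} \approx 159.19 i$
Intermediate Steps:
$B = 140$ ($B = 2 \left(2 \cdot 15 + 4 \cdot 10\right) = 2 \left(30 + 40\right) = 2 \cdot 70 = 140$)
$\sqrt{z{\left(-182,p \right)} + B} = \sqrt{\left(-182\right) 140 + 140} = \sqrt{-25480 + 140} = \sqrt{-25340} = 2 i \sqrt{6335}$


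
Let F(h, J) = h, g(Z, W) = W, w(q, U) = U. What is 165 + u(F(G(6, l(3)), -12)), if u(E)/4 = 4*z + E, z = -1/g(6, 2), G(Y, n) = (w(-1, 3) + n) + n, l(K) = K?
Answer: 193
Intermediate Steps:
G(Y, n) = 3 + 2*n (G(Y, n) = (3 + n) + n = 3 + 2*n)
z = -½ (z = -1/2 = -1*½ = -½ ≈ -0.50000)
u(E) = -8 + 4*E (u(E) = 4*(4*(-½) + E) = 4*(-2 + E) = -8 + 4*E)
165 + u(F(G(6, l(3)), -12)) = 165 + (-8 + 4*(3 + 2*3)) = 165 + (-8 + 4*(3 + 6)) = 165 + (-8 + 4*9) = 165 + (-8 + 36) = 165 + 28 = 193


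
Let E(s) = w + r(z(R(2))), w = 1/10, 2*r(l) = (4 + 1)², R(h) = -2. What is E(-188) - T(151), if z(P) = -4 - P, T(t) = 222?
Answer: -1047/5 ≈ -209.40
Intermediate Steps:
r(l) = 25/2 (r(l) = (4 + 1)²/2 = (½)*5² = (½)*25 = 25/2)
w = ⅒ ≈ 0.10000
E(s) = 63/5 (E(s) = ⅒ + 25/2 = 63/5)
E(-188) - T(151) = 63/5 - 1*222 = 63/5 - 222 = -1047/5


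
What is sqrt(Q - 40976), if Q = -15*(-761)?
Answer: I*sqrt(29561) ≈ 171.93*I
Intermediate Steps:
Q = 11415
sqrt(Q - 40976) = sqrt(11415 - 40976) = sqrt(-29561) = I*sqrt(29561)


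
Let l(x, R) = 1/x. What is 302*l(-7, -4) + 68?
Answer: 174/7 ≈ 24.857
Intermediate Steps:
302*l(-7, -4) + 68 = 302/(-7) + 68 = 302*(-⅐) + 68 = -302/7 + 68 = 174/7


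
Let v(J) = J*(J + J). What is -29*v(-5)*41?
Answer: -59450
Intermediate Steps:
v(J) = 2*J² (v(J) = J*(2*J) = 2*J²)
-29*v(-5)*41 = -58*(-5)²*41 = -58*25*41 = -29*50*41 = -1450*41 = -59450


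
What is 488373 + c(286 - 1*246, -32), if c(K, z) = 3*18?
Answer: 488427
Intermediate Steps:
c(K, z) = 54
488373 + c(286 - 1*246, -32) = 488373 + 54 = 488427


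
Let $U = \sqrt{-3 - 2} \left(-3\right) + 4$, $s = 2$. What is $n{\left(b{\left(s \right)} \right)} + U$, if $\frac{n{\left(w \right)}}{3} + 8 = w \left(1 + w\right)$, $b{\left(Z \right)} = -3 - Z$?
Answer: $40 - 3 i \sqrt{5} \approx 40.0 - 6.7082 i$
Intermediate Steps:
$n{\left(w \right)} = -24 + 3 w \left(1 + w\right)$
$U = 4 - 3 i \sqrt{5}$ ($U = \sqrt{-5} \left(-3\right) + 4 = i \sqrt{5} \left(-3\right) + 4 = - 3 i \sqrt{5} + 4 = 4 - 3 i \sqrt{5} \approx 4.0 - 6.7082 i$)
$n{\left(b{\left(s \right)} \right)} + U = \left(-24 + 3 \left(-3 - 2\right) + 3 \left(-3 - 2\right)^{2}\right) + \left(4 - 3 i \sqrt{5}\right) = \left(-24 + 3 \left(-5\right) + 3 \left(-5\right)^{2}\right) + \left(4 - 3 i \sqrt{5}\right) = \left(-24 - 15 + 3 \cdot 25\right) + \left(4 - 3 i \sqrt{5}\right) = \left(-24 - 15 + 75\right) + \left(4 - 3 i \sqrt{5}\right) = 36 + \left(4 - 3 i \sqrt{5}\right) = 40 - 3 i \sqrt{5}$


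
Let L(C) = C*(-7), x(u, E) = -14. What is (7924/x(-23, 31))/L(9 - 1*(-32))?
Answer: 566/287 ≈ 1.9721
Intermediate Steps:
L(C) = -7*C
(7924/x(-23, 31))/L(9 - 1*(-32)) = (7924/(-14))/((-7*(9 - 1*(-32)))) = (7924*(-1/14))/((-7*(9 + 32))) = -566/((-7*41)) = -566/(-287) = -566*(-1/287) = 566/287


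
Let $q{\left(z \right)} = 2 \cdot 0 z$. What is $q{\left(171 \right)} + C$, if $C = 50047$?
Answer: $50047$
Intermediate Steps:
$q{\left(z \right)} = 0$ ($q{\left(z \right)} = 0 z = 0$)
$q{\left(171 \right)} + C = 0 + 50047 = 50047$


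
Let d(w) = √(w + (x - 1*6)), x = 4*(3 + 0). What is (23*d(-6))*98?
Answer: 0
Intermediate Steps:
x = 12 (x = 4*3 = 12)
d(w) = √(6 + w) (d(w) = √(w + (12 - 1*6)) = √(w + (12 - 6)) = √(w + 6) = √(6 + w))
(23*d(-6))*98 = (23*√(6 - 6))*98 = (23*√0)*98 = (23*0)*98 = 0*98 = 0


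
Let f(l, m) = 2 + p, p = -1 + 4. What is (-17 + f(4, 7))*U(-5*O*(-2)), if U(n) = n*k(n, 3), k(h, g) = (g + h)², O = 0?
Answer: 0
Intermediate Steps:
p = 3
f(l, m) = 5 (f(l, m) = 2 + 3 = 5)
U(n) = n*(3 + n)²
(-17 + f(4, 7))*U(-5*O*(-2)) = (-17 + 5)*((-5*0*(-2))*(3 - 5*0*(-2))²) = -12*0*(-2)*(3 + 0*(-2))² = -0*(3 + 0)² = -0*3² = -0*9 = -12*0 = 0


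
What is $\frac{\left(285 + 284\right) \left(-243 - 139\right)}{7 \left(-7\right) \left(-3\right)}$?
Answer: $- \frac{217358}{147} \approx -1478.6$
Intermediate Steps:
$\frac{\left(285 + 284\right) \left(-243 - 139\right)}{7 \left(-7\right) \left(-3\right)} = \frac{569 \left(-382\right)}{\left(-49\right) \left(-3\right)} = - \frac{217358}{147}$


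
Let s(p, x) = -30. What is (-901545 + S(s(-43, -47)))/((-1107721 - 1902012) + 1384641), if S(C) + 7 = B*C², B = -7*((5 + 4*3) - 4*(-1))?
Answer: 258463/406273 ≈ 0.63618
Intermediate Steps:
B = -147 (B = -7*((5 + 12) + 4) = -7*(17 + 4) = -7*21 = -147)
S(C) = -7 - 147*C²
(-901545 + S(s(-43, -47)))/((-1107721 - 1902012) + 1384641) = (-901545 + (-7 - 147*(-30)²))/((-1107721 - 1902012) + 1384641) = (-901545 + (-7 - 147*900))/(-3009733 + 1384641) = (-901545 + (-7 - 132300))/(-1625092) = (-901545 - 132307)*(-1/1625092) = -1033852*(-1/1625092) = 258463/406273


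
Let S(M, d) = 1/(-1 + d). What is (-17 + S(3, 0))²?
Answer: 324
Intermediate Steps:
(-17 + S(3, 0))² = (-17 + 1/(-1 + 0))² = (-17 + 1/(-1))² = (-17 - 1)² = (-18)² = 324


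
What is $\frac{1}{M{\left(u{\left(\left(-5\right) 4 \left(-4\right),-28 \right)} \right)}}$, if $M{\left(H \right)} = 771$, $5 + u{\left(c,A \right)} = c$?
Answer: $\frac{1}{771} \approx 0.001297$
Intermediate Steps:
$u{\left(c,A \right)} = -5 + c$
$\frac{1}{M{\left(u{\left(\left(-5\right) 4 \left(-4\right),-28 \right)} \right)}} = \frac{1}{771}$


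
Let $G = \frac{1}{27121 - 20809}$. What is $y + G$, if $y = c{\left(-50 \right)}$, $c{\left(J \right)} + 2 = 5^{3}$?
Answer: $\frac{776377}{6312} \approx 123.0$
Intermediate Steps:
$c{\left(J \right)} = 123$ ($c{\left(J \right)} = -2 + 5^{3} = -2 + 125 = 123$)
$y = 123$
$G = \frac{1}{6312} \approx 0.00015843$
$y + G = 123 + \frac{1}{6312} = \frac{776377}{6312}$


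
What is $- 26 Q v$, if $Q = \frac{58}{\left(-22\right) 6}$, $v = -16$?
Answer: $- \frac{6032}{33} \approx -182.79$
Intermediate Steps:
$Q = - \frac{29}{66}$ ($Q = \frac{58}{-132} = 58 \left(- \frac{1}{132}\right) = - \frac{29}{66} \approx -0.43939$)
$- 26 Q v = \left(-26\right) \left(- \frac{29}{66}\right) \left(-16\right) = \frac{377}{33} \left(-16\right) = - \frac{6032}{33}$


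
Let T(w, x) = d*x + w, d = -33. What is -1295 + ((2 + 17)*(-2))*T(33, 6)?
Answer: 4975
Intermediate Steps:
T(w, x) = w - 33*x (T(w, x) = -33*x + w = w - 33*x)
-1295 + ((2 + 17)*(-2))*T(33, 6) = -1295 + ((2 + 17)*(-2))*(33 - 33*6) = -1295 + (19*(-2))*(33 - 198) = -1295 - 38*(-165) = -1295 + 6270 = 4975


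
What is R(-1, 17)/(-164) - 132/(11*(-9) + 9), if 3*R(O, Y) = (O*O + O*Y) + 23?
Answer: 1191/820 ≈ 1.4524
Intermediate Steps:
R(O, Y) = 23/3 + O²/3 + O*Y/3 (R(O, Y) = ((O*O + O*Y) + 23)/3 = ((O² + O*Y) + 23)/3 = (23 + O² + O*Y)/3 = 23/3 + O²/3 + O*Y/3)
R(-1, 17)/(-164) - 132/(11*(-9) + 9) = (23/3 + (⅓)*(-1)² + (⅓)*(-1)*17)/(-164) - 132/(11*(-9) + 9) = (23/3 + (⅓)*1 - 17/3)*(-1/164) - 132/(-99 + 9) = (23/3 + ⅓ - 17/3)*(-1/164) - 132/(-90) = (7/3)*(-1/164) - 132*(-1/90) = -7/492 + 22/15 = 1191/820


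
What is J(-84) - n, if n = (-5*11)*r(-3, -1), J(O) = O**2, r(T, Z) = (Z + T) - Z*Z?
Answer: 6781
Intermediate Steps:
r(T, Z) = T + Z - Z**2 (r(T, Z) = (T + Z) - Z**2 = T + Z - Z**2)
n = 275 (n = (-5*11)*(-3 - 1 - 1*(-1)**2) = -55*(-3 - 1 - 1*1) = -55*(-3 - 1 - 1) = -55*(-5) = 275)
J(-84) - n = (-84)**2 - 1*275 = 7056 - 275 = 6781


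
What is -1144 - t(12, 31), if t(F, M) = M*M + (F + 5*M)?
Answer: -2272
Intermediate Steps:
t(F, M) = F + M**2 + 5*M (t(F, M) = M**2 + (F + 5*M) = F + M**2 + 5*M)
-1144 - t(12, 31) = -1144 - (12 + 31**2 + 5*31) = -1144 - (12 + 961 + 155) = -1144 - 1*1128 = -1144 - 1128 = -2272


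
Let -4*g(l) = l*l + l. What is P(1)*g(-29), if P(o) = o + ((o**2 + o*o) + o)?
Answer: -812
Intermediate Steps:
g(l) = -l/4 - l**2/4 (g(l) = -(l*l + l)/4 = -(l**2 + l)/4 = -(l + l**2)/4 = -l/4 - l**2/4)
P(o) = 2*o + 2*o**2 (P(o) = o + ((o**2 + o**2) + o) = o + (2*o**2 + o) = o + (o + 2*o**2) = 2*o + 2*o**2)
P(1)*g(-29) = (2*1*(1 + 1))*(-1/4*(-29)*(1 - 29)) = (2*1*2)*(-1/4*(-29)*(-28)) = 4*(-203) = -812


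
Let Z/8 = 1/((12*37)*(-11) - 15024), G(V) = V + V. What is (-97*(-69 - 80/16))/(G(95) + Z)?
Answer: 17862453/472814 ≈ 37.779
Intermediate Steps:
G(V) = 2*V
Z = -2/4977 (Z = 8/((12*37)*(-11) - 15024) = 8/(444*(-11) - 15024) = 8/(-4884 - 15024) = 8/(-19908) = 8*(-1/19908) = -2/4977 ≈ -0.00040185)
(-97*(-69 - 80/16))/(G(95) + Z) = (-97*(-69 - 80/16))/(2*95 - 2/4977) = (-97*(-69 - 80*1/16))/(190 - 2/4977) = (-97*(-69 - 5))/(945628/4977) = -97*(-74)*(4977/945628) = 7178*(4977/945628) = 17862453/472814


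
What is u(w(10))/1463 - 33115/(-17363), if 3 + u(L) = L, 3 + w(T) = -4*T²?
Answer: 33039/20273 ≈ 1.6297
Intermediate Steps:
w(T) = -3 - 4*T²
u(L) = -3 + L
u(w(10))/1463 - 33115/(-17363) = (-3 + (-3 - 4*10²))/1463 - 33115/(-17363) = (-3 + (-3 - 4*100))*(1/1463) - 33115*(-1/17363) = (-3 + (-3 - 400))*(1/1463) + 185/97 = (-3 - 403)*(1/1463) + 185/97 = -406*1/1463 + 185/97 = -58/209 + 185/97 = 33039/20273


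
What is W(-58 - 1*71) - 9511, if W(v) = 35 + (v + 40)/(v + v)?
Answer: -2444719/258 ≈ -9475.7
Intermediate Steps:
W(v) = 35 + (40 + v)/(2*v) (W(v) = 35 + (40 + v)/((2*v)) = 35 + (40 + v)*(1/(2*v)) = 35 + (40 + v)/(2*v))
W(-58 - 1*71) - 9511 = (71/2 + 20/(-58 - 1*71)) - 9511 = (71/2 + 20/(-58 - 71)) - 9511 = (71/2 + 20/(-129)) - 9511 = (71/2 + 20*(-1/129)) - 9511 = (71/2 - 20/129) - 9511 = 9119/258 - 9511 = -2444719/258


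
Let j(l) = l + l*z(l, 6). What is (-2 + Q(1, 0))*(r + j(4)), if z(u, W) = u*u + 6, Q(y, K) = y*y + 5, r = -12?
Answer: 320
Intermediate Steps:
Q(y, K) = 5 + y² (Q(y, K) = y² + 5 = 5 + y²)
z(u, W) = 6 + u² (z(u, W) = u² + 6 = 6 + u²)
j(l) = l + l*(6 + l²)
(-2 + Q(1, 0))*(r + j(4)) = (-2 + (5 + 1²))*(-12 + 4*(7 + 4²)) = (-2 + (5 + 1))*(-12 + 4*(7 + 16)) = (-2 + 6)*(-12 + 4*23) = 4*(-12 + 92) = 4*80 = 320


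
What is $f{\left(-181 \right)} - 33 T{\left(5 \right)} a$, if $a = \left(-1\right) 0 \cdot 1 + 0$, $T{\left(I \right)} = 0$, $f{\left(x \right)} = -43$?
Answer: $-43$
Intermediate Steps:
$a = 0$ ($a = 0 \cdot 1 + 0 = 0 + 0 = 0$)
$f{\left(-181 \right)} - 33 T{\left(5 \right)} a = -43 - 33 \cdot 0 \cdot 0 = -43 - 0 \cdot 0 = -43 - 0 = -43 + 0 = -43$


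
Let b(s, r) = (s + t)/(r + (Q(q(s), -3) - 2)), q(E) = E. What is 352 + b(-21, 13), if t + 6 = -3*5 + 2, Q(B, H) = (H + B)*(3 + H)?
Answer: 3832/11 ≈ 348.36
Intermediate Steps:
Q(B, H) = (3 + H)*(B + H) (Q(B, H) = (B + H)*(3 + H) = (3 + H)*(B + H))
t = -19 (t = -6 + (-3*5 + 2) = -6 + (-15 + 2) = -6 - 13 = -19)
b(s, r) = (-19 + s)/(-2 + r) (b(s, r) = (s - 19)/(r + (((-3)**2 + 3*s + 3*(-3) + s*(-3)) - 2)) = (-19 + s)/(r + ((9 + 3*s - 9 - 3*s) - 2)) = (-19 + s)/(r + (0 - 2)) = (-19 + s)/(r - 2) = (-19 + s)/(-2 + r))
352 + b(-21, 13) = 352 + (-19 - 21)/(-2 + 13) = 352 - 40/11 = 3832/11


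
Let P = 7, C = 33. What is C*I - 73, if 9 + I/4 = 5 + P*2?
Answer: 1247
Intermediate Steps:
I = 40 (I = -36 + 4*(5 + 7*2) = -36 + 4*(5 + 14) = -36 + 4*19 = -36 + 76 = 40)
C*I - 73 = 33*40 - 73 = 1320 - 73 = 1247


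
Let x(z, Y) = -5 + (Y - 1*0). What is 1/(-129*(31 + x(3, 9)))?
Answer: -1/4515 ≈ -0.00022148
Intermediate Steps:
x(z, Y) = -5 + Y (x(z, Y) = -5 + (Y + 0) = -5 + Y)
1/(-129*(31 + x(3, 9))) = 1/(-129*(31 + (-5 + 9))) = 1/(-129*(31 + 4)) = 1/(-129*35) = 1/(-4515) = -1/4515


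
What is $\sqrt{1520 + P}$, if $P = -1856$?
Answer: $4 i \sqrt{21} \approx 18.33 i$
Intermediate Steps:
$\sqrt{1520 + P} = \sqrt{1520 - 1856} = \sqrt{-336} = 4 i \sqrt{21}$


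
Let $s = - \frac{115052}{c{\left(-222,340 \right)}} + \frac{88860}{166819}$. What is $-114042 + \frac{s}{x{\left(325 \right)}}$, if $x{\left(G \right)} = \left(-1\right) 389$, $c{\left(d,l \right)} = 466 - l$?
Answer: $- \frac{66602957646596}{584033319} \approx -1.1404 \cdot 10^{5}$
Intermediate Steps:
$x{\left(G \right)} = -389$
$s = - \frac{1370118802}{1501371}$ ($s = - \frac{115052}{466 - 340} + \frac{88860}{166819} = - \frac{115052}{466 - 340} + 88860 \cdot \frac{1}{166819} = - \frac{115052}{126} + \frac{88860}{166819} = \left(-115052\right) \frac{1}{126} + \frac{88860}{166819} = - \frac{8218}{9} + \frac{88860}{166819} = - \frac{1370118802}{1501371} \approx -912.58$)
$-114042 + \frac{s}{x{\left(325 \right)}} = -114042 - \frac{1370118802}{1501371 \left(-389\right)} = -114042 - - \frac{1370118802}{584033319} = -114042 + \frac{1370118802}{584033319} = - \frac{66602957646596}{584033319}$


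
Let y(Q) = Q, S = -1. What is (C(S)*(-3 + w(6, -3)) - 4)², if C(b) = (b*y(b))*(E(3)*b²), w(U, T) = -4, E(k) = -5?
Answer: 961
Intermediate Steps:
C(b) = -5*b⁴ (C(b) = (b*b)*(-5*b²) = b²*(-5*b²) = -5*b⁴)
(C(S)*(-3 + w(6, -3)) - 4)² = ((-5*(-1)⁴)*(-3 - 4) - 4)² = (-5*1*(-7) - 4)² = (-5*(-7) - 4)² = (35 - 4)² = 31² = 961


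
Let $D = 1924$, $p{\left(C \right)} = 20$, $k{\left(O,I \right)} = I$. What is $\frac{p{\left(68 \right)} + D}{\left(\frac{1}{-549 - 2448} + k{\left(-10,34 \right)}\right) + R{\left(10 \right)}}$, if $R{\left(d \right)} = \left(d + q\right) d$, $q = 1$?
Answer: $\frac{5826168}{431567} \approx 13.5$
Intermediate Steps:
$R{\left(d \right)} = d \left(1 + d\right)$ ($R{\left(d \right)} = \left(d + 1\right) d = \left(1 + d\right) d = d \left(1 + d\right)$)
$\frac{p{\left(68 \right)} + D}{\left(\frac{1}{-549 - 2448} + k{\left(-10,34 \right)}\right) + R{\left(10 \right)}} = \frac{20 + 1924}{\left(\frac{1}{-549 - 2448} + 34\right) + 10 \left(1 + 10\right)} = \frac{1944}{\left(\frac{1}{-2997} + 34\right) + 10 \cdot 11} = \frac{1944}{\left(- \frac{1}{2997} + 34\right) + 110} = \frac{1944}{\frac{101897}{2997} + 110} = \frac{1944}{\frac{431567}{2997}} = 1944 \cdot \frac{2997}{431567} = \frac{5826168}{431567}$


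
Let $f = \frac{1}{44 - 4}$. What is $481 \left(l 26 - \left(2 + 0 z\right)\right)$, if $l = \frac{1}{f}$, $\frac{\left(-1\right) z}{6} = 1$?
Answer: $499278$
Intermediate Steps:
$z = -6$ ($z = \left(-6\right) 1 = -6$)
$f = \frac{1}{40}$ ($f = \frac{1}{44 - 4} = \frac{1}{40} \approx 0.025$)
$l = 40$ ($l = \frac{1}{\frac{1}{40}} = 40$)
$481 \left(l 26 - \left(2 + 0 z\right)\right) = 481 \left(40 \cdot 26 + \left(0 \left(-6\right) - 2\right)\right) = 481 \left(1040 + \left(0 - 2\right)\right) = 481 \left(1040 - 2\right) = 481 \cdot 1038 = 499278$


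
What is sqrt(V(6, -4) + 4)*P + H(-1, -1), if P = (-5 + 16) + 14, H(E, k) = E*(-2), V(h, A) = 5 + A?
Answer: 2 + 25*sqrt(5) ≈ 57.902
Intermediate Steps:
H(E, k) = -2*E
P = 25 (P = 11 + 14 = 25)
sqrt(V(6, -4) + 4)*P + H(-1, -1) = sqrt((5 - 4) + 4)*25 - 2*(-1) = sqrt(1 + 4)*25 + 2 = sqrt(5)*25 + 2 = 25*sqrt(5) + 2 = 2 + 25*sqrt(5)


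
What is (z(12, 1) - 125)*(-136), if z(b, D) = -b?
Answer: 18632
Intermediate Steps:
(z(12, 1) - 125)*(-136) = (-1*12 - 125)*(-136) = (-12 - 125)*(-136) = -137*(-136) = 18632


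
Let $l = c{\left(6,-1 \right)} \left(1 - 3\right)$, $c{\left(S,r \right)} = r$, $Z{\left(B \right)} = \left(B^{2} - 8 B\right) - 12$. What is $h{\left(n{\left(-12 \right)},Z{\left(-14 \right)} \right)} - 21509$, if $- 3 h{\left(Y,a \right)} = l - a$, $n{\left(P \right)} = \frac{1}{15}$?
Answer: $-21411$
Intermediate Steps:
$n{\left(P \right)} = \frac{1}{15}$
$Z{\left(B \right)} = -12 + B^{2} - 8 B$
$l = 2$ ($l = - (1 - 3) = \left(-1\right) \left(-2\right) = 2$)
$h{\left(Y,a \right)} = - \frac{2}{3} + \frac{a}{3}$ ($h{\left(Y,a \right)} = - \frac{2 - a}{3} = - \frac{2}{3} + \frac{a}{3}$)
$h{\left(n{\left(-12 \right)},Z{\left(-14 \right)} \right)} - 21509 = \left(- \frac{2}{3} + \frac{-12 + \left(-14\right)^{2} - -112}{3}\right) - 21509 = \left(- \frac{2}{3} + \frac{-12 + 196 + 112}{3}\right) - 21509 = \left(- \frac{2}{3} + \frac{1}{3} \cdot 296\right) - 21509 = \left(- \frac{2}{3} + \frac{296}{3}\right) - 21509 = 98 - 21509 = -21411$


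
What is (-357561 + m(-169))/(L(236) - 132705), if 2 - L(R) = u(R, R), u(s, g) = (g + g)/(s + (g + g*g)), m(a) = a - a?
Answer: 14183253/5263886 ≈ 2.6944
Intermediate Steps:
m(a) = 0
u(s, g) = 2*g/(g + s + g**2) (u(s, g) = (2*g)/(s + (g + g**2)) = (2*g)/(g + s + g**2) = 2*g/(g + s + g**2))
L(R) = 2 - 2*R/(R**2 + 2*R) (L(R) = 2 - 2*R/(R + R + R**2) = 2 - 2*R/(R**2 + 2*R))
(-357561 + m(-169))/(L(236) - 132705) = (-357561 + 0)/(2*(1 + 236)/(2 + 236) - 132705) = -357561/(2*237/238 - 132705) = -357561/(2*(1/238)*237 - 132705) = -357561/(237/119 - 132705) = -357561/(-15791658/119) = -357561*(-119/15791658) = 14183253/5263886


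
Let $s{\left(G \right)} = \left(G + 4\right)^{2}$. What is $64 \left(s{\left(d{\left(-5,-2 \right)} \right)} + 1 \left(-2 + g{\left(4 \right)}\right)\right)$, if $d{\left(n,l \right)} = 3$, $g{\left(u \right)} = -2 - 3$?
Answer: $2688$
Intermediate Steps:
$g{\left(u \right)} = -5$ ($g{\left(u \right)} = -2 - 3 = -5$)
$s{\left(G \right)} = \left(4 + G\right)^{2}$
$64 \left(s{\left(d{\left(-5,-2 \right)} \right)} + 1 \left(-2 + g{\left(4 \right)}\right)\right) = 64 \left(\left(4 + 3\right)^{2} + 1 \left(-2 - 5\right)\right) = 64 \left(7^{2} + 1 \left(-7\right)\right) = 64 \left(49 - 7\right) = 64 \cdot 42 = 2688$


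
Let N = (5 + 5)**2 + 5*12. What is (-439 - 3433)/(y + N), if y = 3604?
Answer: -968/941 ≈ -1.0287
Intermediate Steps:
N = 160 (N = 10**2 + 60 = 100 + 60 = 160)
(-439 - 3433)/(y + N) = (-439 - 3433)/(3604 + 160) = -3872/3764 = -3872*1/3764 = -968/941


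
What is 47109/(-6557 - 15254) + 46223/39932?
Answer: -872986735/870956852 ≈ -1.0023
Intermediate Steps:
47109/(-6557 - 15254) + 46223/39932 = 47109/(-21811) + 46223*(1/39932) = 47109*(-1/21811) + 46223/39932 = -47109/21811 + 46223/39932 = -872986735/870956852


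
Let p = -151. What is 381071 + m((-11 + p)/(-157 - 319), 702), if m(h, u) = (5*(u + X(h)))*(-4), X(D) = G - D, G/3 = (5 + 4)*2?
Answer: 43548979/119 ≈ 3.6596e+5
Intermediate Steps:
G = 54 (G = 3*((5 + 4)*2) = 3*(9*2) = 3*18 = 54)
X(D) = 54 - D
m(h, u) = -1080 - 20*u + 20*h (m(h, u) = (5*(u + (54 - h)))*(-4) = (5*(54 + u - h))*(-4) = (270 - 5*h + 5*u)*(-4) = -1080 - 20*u + 20*h)
381071 + m((-11 + p)/(-157 - 319), 702) = 381071 + (-1080 - 20*702 + 20*((-11 - 151)/(-157 - 319))) = 381071 + (-1080 - 14040 + 20*(-162/(-476))) = 381071 + (-1080 - 14040 + 20*(-162*(-1/476))) = 381071 + (-1080 - 14040 + 20*(81/238)) = 381071 + (-1080 - 14040 + 810/119) = 381071 - 1798470/119 = 43548979/119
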